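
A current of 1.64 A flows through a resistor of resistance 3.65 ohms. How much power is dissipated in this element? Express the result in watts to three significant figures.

9.82 W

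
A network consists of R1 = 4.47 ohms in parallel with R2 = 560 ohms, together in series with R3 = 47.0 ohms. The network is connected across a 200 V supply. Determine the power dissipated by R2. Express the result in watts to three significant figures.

Reduce the parallel combination to a single R_p; the circuit then becomes R_p in series with the remaining resistor.
R_p = (4.47×560)/(4.47+560) = 4.435 Ω
R_total = R_p + 47.0 = 4.435 + 47.0 = 51.43 Ω
I = V / R_total = 200 / 51.43 = 3.888 A
Voltage across the parallel pair: V_p = I × R_p = 3.888 × 4.435 = 17.24 V
R2 has V_p across it, so P = V_p²/R2.
P_R2 = (17.24)² / 560 = 0.5310 W

0.531 W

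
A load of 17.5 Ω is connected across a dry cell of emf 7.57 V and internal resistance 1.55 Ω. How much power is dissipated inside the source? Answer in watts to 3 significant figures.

0.245 W

The source's internal resistance is just another series element carrying I; its dissipation is I²r.
I = ε / (r + R) = 7.57 / (1.55 + 17.5) = 0.3974 A
P_int = I² r = (0.3974)² × 1.55 = 0.2448 W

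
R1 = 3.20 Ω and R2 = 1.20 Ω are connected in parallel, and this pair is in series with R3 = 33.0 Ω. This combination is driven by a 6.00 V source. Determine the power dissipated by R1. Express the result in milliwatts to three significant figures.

Combine R1 and R2 into their parallel equivalent first, reducing the network to two series resistors.
R_p = (3.20×1.20)/(3.20+1.20) = 0.8727 Ω
R_total = R_p + 33.0 = 0.8727 + 33.0 = 33.87 Ω
I = V / R_total = 6.00 / 33.87 = 0.1771 A
Voltage across the parallel pair: V_p = I × R_p = 0.1771 × 0.8727 = 0.1546 V
R1 sits across V_p; its power is V_p²/R.
P_R1 = (0.1546)² / 3.20 = 0.007468 W

7.47 mW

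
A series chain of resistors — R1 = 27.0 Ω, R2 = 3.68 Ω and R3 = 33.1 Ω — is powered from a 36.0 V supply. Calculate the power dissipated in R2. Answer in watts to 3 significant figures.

1.17 W

Since the resistors are in series they all carry the loop current I = V/R_total; the power in any one is I²R.
R_total = 27.0 + 3.68 + 33.1 = 63.78 Ω
I = V / R_total = 36.0 / 63.78 = 0.5644 A
P_R2 = I² × R2 = (0.5644)² × 3.68 = 1.172 W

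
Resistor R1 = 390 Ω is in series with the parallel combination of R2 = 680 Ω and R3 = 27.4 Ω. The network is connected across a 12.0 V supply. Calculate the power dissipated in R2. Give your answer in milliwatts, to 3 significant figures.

Reduce the parallel pair to R_p first; the network is then a simple series string.
R_p = (680×27.4)/(680+27.4) = 26.34 Ω
R_total = 390 + 26.34 = 416.3 Ω
I = V / R_total = 12.0 / 416.3 = 0.02882 A
Voltage across the parallel pair: V_p = I × R_p = 0.02882 × 26.34 = 0.7592 V
R2 is across V_p, so use P = V²/R for that branch.
P_R2 = (0.7592)² / 680 = 0.0008475 W

0.848 mW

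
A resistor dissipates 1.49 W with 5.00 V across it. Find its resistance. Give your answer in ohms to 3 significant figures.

16.8 Ω

Rearranging the power relation for the two known quantities gives R = V² / P.
R = (5.00)² / 1.49 = 16.78 Ω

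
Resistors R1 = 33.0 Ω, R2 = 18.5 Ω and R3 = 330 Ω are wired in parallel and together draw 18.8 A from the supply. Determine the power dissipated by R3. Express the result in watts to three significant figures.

140 W

Parallel branches share V, not I — compute V via R_eq, then use V²/R for the target branch.
1/R_eq = 1/33.0 + 1/18.5 + 1/330 ⇒ R_eq = 11.44 Ω
V = I_total × R_eq = 18.80 × 11.44 = 215.1 V
P_R3 = V² / R3 = (215.1)² / 330 = 140.3 W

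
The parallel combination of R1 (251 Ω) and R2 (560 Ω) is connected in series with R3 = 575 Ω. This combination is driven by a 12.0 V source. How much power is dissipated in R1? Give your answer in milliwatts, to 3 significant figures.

30.8 mW

Reduce the parallel combination to a single R_p; the circuit then becomes R_p in series with the remaining resistor.
R_p = (251×560)/(251+560) = 173.3 Ω
R_total = R_p + 575 = 173.3 + 575 = 748.3 Ω
I = V / R_total = 12.0 / 748.3 = 0.01604 A
Voltage across the parallel pair: V_p = I × R_p = 0.01604 × 173.3 = 2.779 V
R1 has V_p across it, so P = V_p²/R1.
P_R1 = (2.779)² / 251 = 0.03078 W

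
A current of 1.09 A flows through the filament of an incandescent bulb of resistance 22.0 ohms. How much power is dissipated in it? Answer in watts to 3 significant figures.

26.1 W

Current and resistance are given, so P = I²R is the direct form.
P = (1.090 A)² × 22.0 Ω = 26.14 W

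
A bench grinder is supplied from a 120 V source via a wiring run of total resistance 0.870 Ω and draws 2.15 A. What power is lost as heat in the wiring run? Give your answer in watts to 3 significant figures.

4.02 W

The wiring run is a series resistance carrying the load current; its dissipation is I²R_line.
The wiring run carries the full 2.15 A.
P_line = I² R_line = (2.150)² × 0.870 = 4.022 W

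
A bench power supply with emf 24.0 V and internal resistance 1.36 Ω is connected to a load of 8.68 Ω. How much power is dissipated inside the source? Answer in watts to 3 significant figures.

7.77 W

r is in series with the load, so it carries the full circuit current — the loss in it is I²r.
I = ε / (r + R) = 24.0 / (1.36 + 8.68) = 2.390 A
P_int = I² r = (2.390)² × 1.36 = 7.771 W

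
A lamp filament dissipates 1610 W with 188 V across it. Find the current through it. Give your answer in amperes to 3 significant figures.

From P = V I = I²R = V²/R, with the two given quantities we get I = P / V.
I = 1610 / 188 = 8.564 A

8.56 A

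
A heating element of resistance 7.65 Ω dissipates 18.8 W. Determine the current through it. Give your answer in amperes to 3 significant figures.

Rearranging the power relation for the two known quantities gives I = √(P / R).
I = √(18.8 / 7.65) = 1.568 A

1.57 A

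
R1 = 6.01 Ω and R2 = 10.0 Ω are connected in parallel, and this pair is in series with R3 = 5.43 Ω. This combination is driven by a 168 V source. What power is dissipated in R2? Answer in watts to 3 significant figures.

472 W

Reduce the parallel combination to a single R_p; the circuit then becomes R_p in series with the remaining resistor.
R_p = (6.01×10.0)/(6.01+10.0) = 3.754 Ω
R_total = R_p + 5.43 = 3.754 + 5.43 = 9.184 Ω
I = V / R_total = 168 / 9.184 = 18.29 A
Voltage across the parallel pair: V_p = I × R_p = 18.29 × 3.754 = 68.67 V
R2 sits across V_p; its power is V_p²/R.
P_R2 = (68.67)² / 10.0 = 471.6 W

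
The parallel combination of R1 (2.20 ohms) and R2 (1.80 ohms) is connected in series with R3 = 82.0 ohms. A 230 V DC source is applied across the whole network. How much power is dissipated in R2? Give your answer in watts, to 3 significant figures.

4.18 W

Collapse the R1‖R2 pair into one equivalent R_p; then R_p and R3 form a series string.
R_p = (2.20×1.80)/(2.20+1.80) = 0.9900 Ω
R_total = R_p + 82.0 = 0.9900 + 82.0 = 82.99 Ω
I = V / R_total = 230 / 82.99 = 2.771 A
Voltage across the parallel pair: V_p = I × R_p = 2.771 × 0.9900 = 2.744 V
Use P = V²/R for R2 with V = V_p.
P_R2 = (2.744)² / 1.80 = 4.182 W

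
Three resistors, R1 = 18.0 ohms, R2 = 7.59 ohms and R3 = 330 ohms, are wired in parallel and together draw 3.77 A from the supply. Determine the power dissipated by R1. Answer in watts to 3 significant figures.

We need the common branch voltage; get it from I_total × R_eq, then P = V²/R for the branch.
1/R_eq = 1/18.0 + 1/7.59 + 1/330 ⇒ R_eq = 5.254 Ω
V = I_total × R_eq = 3.770 × 5.254 = 19.81 V
P_R1 = V² / R1 = (19.81)² / 18.0 = 21.80 W

21.8 W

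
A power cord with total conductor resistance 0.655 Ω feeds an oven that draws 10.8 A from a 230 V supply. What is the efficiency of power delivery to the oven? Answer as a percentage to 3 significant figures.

The power cord carries the full 10.8 A.
P_line = I² R_line = (10.80)² × 0.655 = 76.40 W
P_source = V I = 230 × 10.80 = 2484 W; P_load = 2408 W
η = P_load / P_source = 2408 / 2484 = 0.9692

96.9 %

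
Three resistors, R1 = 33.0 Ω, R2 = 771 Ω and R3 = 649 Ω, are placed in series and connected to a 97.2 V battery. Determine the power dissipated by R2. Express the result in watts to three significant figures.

In a series string the same current flows through every resistor — find that current, then P = I²R for the one we want.
R_total = 33.0 + 771 + 649 = 1453 Ω
I = V / R_total = 97.2 / 1453 = 0.06690 A
P_R2 = I² × R2 = (0.06690)² × 771 = 3.450 W

3.45 W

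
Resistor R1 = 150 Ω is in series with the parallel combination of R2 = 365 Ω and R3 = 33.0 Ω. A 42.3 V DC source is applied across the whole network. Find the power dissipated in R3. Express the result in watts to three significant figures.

Replace R2 and R3 with their parallel equivalent so the circuit becomes R1 in series with R_p.
R_p = (365×33.0)/(365+33.0) = 30.26 Ω
R_total = 150 + 30.26 = 180.3 Ω
I = V / R_total = 42.3 / 180.3 = 0.2347 A
Voltage across the parallel pair: V_p = I × R_p = 0.2347 × 30.26 = 7.102 V
With V_p across R3, its power is V_p²/R3.
P_R3 = (7.102)² / 33.0 = 1.528 W

1.53 W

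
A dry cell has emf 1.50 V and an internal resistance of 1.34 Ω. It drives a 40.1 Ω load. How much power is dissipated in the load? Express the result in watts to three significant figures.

0.0525 W

The internal resistance and the load are in series, so the same I flows through both; get I from ε/(r+R), then I²R for the load.
I = ε / (r + R) = 1.50 / (1.34 + 40.1) = 0.03620 A
P_load = I² R = (0.03620)² × 40.1 = 0.05254 W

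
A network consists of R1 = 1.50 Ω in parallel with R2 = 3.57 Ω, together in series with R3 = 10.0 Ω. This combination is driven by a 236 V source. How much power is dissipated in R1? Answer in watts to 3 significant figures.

339 W

Combine R1 and R2 into their parallel equivalent first, reducing the network to two series resistors.
R_p = (1.50×3.57)/(1.50+3.57) = 1.056 Ω
R_total = R_p + 10.0 = 1.056 + 10.0 = 11.06 Ω
I = V / R_total = 236 / 11.06 = 21.35 A
Voltage across the parallel pair: V_p = I × R_p = 21.35 × 1.056 = 22.55 V
R1 sits across V_p; its power is V_p²/R.
P_R1 = (22.55)² / 1.50 = 338.9 W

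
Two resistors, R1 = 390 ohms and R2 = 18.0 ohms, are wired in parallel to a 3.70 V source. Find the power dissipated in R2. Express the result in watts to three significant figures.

0.761 W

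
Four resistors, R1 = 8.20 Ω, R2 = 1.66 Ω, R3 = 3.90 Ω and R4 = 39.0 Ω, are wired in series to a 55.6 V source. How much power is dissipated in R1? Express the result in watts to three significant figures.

9.11 W

The current is common to all series resistors; compute it, then apply P = I²R for the target.
R_total = 8.20 + 1.66 + 3.90 + 39.0 = 52.76 Ω
I = V / R_total = 55.6 / 52.76 = 1.054 A
P_R1 = I² × R1 = (1.054)² × 8.20 = 9.107 W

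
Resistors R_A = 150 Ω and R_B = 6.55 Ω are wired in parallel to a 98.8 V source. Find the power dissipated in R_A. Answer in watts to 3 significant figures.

65.1 W

Parallel branches share the same voltage; P = V²/R gives the branch power in one step.
P_R_A = V² / R_A = (98.8)² / 150 Ω = 65.08 W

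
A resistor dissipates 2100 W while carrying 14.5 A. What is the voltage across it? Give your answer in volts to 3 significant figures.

145 V

Inverting the appropriate power form: V = P / I.
V = 2100 / 14.50 = 144.8 V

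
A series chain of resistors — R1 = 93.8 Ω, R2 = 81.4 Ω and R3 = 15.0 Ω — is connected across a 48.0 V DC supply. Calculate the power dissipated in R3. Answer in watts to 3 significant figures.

0.955 W

Since the resistors are in series they all carry the loop current I = V/R_total; the power in any one is I²R.
R_total = 93.8 + 81.4 + 15.0 = 190.2 Ω
I = V / R_total = 48.0 / 190.2 = 0.2524 A
P_R3 = I² × R3 = (0.2524)² × 15.0 = 0.9553 W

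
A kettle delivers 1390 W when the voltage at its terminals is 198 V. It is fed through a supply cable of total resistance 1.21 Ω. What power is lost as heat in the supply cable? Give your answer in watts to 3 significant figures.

The supply cable is a series resistance carrying the load current; its dissipation is I²R_line.
I = P / V = 1390 / 198 = 7.020 A through the supply cable.
P_line = I² R_line = (7.020)² × 1.21 = 59.63 W

59.6 W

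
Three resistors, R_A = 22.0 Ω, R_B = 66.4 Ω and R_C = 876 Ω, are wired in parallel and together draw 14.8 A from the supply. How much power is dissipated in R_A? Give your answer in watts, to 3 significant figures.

2620 W

Only the total current is stated, so first find the parallel equivalent to get the voltage across the combination.
1/R_eq = 1/22.0 + 1/66.4 + 1/876 ⇒ R_eq = 16.22 Ω
V = I_total × R_eq = 14.80 × 16.22 = 240.0 V
P_R_A = V² / R_A = (240.0)² / 22.0 = 2619 W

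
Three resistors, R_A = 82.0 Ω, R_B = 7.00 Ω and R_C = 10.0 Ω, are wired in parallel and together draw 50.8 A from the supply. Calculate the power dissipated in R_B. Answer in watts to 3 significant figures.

5670 W

We need the common branch voltage; get it from I_total × R_eq, then P = V²/R for the branch.
1/R_eq = 1/82.0 + 1/7.00 + 1/10.0 ⇒ R_eq = 3.921 Ω
V = I_total × R_eq = 50.80 × 3.921 = 199.2 V
P_R_B = V² / R_B = (199.2)² / 7.00 = 5667 W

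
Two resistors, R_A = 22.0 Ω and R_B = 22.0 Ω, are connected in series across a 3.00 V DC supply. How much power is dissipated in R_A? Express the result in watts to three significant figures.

0.102 W

The current is common to all series resistors; compute it, then apply P = I²R for the target.
R_total = 22.0 + 22.0 = 44.00 Ω
I = V / R_total = 3.00 / 44.00 = 0.06818 A
P_R_A = I² × R_A = (0.06818)² × 22.0 = 0.1023 W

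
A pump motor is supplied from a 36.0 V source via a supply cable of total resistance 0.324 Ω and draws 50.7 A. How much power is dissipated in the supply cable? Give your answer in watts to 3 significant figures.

833 W

Line loss is just I²R for the cable — we know both I and R_line directly.
The supply cable carries the full 50.7 A.
P_line = I² R_line = (50.70)² × 0.324 = 832.8 W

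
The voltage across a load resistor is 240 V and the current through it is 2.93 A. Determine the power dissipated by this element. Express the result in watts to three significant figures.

703 W

Since both terminal voltage and current are stated, P = V I gives the power in one step.
P = 240 V × 2.930 A = 703.2 W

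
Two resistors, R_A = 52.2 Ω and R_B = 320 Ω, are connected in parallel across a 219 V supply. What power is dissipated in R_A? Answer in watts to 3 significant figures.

919 W

Every branch has 219 V across it, so for R_A the power is simply V²/R.
P_R_A = V² / R_A = (219)² / 52.2 Ω = 918.8 W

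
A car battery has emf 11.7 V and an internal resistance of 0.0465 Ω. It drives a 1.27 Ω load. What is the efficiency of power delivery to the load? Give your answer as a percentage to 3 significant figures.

η = P_load/(P_load+P_int) = I²R/(I²R+I²r) = R/(R+r) — the I² cancels for series elements.
η = R / (R + r) = 1.27 / (1.27 + 0.0465) = 0.9647

96.5 %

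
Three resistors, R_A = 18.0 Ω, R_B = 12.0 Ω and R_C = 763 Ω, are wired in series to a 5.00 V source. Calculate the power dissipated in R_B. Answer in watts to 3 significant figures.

Series elements share the same current, so find I first, then use P = I²R.
R_total = 18.0 + 12.0 + 763 = 793.0 Ω
I = V / R_total = 5.00 / 793.0 = 0.006305 A
P_R_B = I² × R_B = (0.006305)² × 12.0 = 0.0004771 W

0.000477 W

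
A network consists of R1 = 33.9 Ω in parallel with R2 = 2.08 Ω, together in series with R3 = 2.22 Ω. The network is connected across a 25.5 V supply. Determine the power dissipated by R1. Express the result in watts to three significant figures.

Reduce the parallel combination to a single R_p; the circuit then becomes R_p in series with the remaining resistor.
R_p = (33.9×2.08)/(33.9+2.08) = 1.960 Ω
R_total = R_p + 2.22 = 1.960 + 2.22 = 4.180 Ω
I = V / R_total = 25.5 / 4.180 = 6.101 A
Voltage across the parallel pair: V_p = I × R_p = 6.101 × 1.960 = 11.96 V
R1 has V_p across it, so P = V_p²/R1.
P_R1 = (11.96)² / 33.9 = 4.217 W

4.22 W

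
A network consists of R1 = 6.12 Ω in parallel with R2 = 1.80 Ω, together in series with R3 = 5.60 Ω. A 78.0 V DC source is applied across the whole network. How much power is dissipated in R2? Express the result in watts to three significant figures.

Combine R1 and R2 into their parallel equivalent first, reducing the network to two series resistors.
R_p = (6.12×1.80)/(6.12+1.80) = 1.391 Ω
R_total = R_p + 5.60 = 1.391 + 5.60 = 6.991 Ω
I = V / R_total = 78.0 / 6.991 = 11.16 A
Voltage across the parallel pair: V_p = I × R_p = 11.16 × 1.391 = 15.52 V
Use P = V²/R for R2 with V = V_p.
P_R2 = (15.52)² / 1.80 = 133.8 W

134 W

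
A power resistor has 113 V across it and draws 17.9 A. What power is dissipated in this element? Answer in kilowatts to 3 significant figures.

Since both terminal voltage and current are stated, P = V I gives the power in one step.
P = 113 V × 17.90 A = 2023 W

2.02 kW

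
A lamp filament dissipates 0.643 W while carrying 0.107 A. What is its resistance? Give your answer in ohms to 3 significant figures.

The two known quantities fix the third via R = P / I².
R = 0.643 / (0.1070)² = 56.16 Ω

56.2 Ω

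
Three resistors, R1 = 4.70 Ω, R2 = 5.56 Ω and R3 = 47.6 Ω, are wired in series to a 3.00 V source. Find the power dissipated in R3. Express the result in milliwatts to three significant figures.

The current is common to all series resistors; compute it, then apply P = I²R for the target.
R_total = 4.70 + 5.56 + 47.6 = 57.86 Ω
I = V / R_total = 3.00 / 57.86 = 0.05185 A
P_R3 = I² × R3 = (0.05185)² × 47.6 = 0.1280 W

128 mW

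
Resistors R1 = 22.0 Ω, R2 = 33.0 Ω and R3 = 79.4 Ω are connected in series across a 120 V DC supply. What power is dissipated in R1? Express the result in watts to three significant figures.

17.5 W

In a series string the same current flows through every resistor — find that current, then P = I²R for the one we want.
R_total = 22.0 + 33.0 + 79.4 = 134.4 Ω
I = V / R_total = 120 / 134.4 = 0.8929 A
P_R1 = I² × R1 = (0.8929)² × 22.0 = 17.54 W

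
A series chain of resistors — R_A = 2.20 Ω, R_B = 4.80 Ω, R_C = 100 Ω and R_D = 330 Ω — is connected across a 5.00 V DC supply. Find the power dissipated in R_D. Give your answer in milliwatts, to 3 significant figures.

Every series element carries the same I. Get I from the total resistance, then P = I² × R_D.
R_total = 2.20 + 4.80 + 100 + 330 = 437.0 Ω
I = V / R_total = 5.00 / 437.0 = 0.01144 A
P_R_D = I² × R_D = (0.01144)² × 330 = 0.04320 W

43.2 mW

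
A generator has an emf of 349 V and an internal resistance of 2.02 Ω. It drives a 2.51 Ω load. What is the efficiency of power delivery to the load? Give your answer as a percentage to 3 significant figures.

Efficiency is P_load / P_total. With a series r and R sharing the same I, P = I²R for each, so η = R/(R+r).
η = R / (R + r) = 2.51 / (2.51 + 2.02) = 0.5541

55.4 %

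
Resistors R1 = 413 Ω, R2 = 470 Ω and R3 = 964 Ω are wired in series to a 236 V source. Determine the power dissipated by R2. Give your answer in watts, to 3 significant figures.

Since the resistors are in series they all carry the loop current I = V/R_total; the power in any one is I²R.
R_total = 413 + 470 + 964 = 1847 Ω
I = V / R_total = 236 / 1847 = 0.1278 A
P_R2 = I² × R2 = (0.1278)² × 470 = 7.673 W

7.67 W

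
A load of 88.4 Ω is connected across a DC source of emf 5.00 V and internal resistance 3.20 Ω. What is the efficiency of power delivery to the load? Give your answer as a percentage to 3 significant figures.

96.5 %

The source delivers εI, of which I²R reaches the load and I²r is lost; since I is common, η = R/(R+r).
η = R / (R + r) = 88.4 / (88.4 + 3.20) = 0.9651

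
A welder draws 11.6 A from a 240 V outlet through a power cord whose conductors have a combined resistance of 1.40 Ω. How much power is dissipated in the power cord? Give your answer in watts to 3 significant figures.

188 W

The power cord and load are in series, so the same current flows in both; the loss is I²R_line.
The power cord carries the full 11.6 A.
P_line = I² R_line = (11.60)² × 1.40 = 188.4 W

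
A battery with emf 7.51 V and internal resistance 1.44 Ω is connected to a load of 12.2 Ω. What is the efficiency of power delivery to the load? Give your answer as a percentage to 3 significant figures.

89.4 %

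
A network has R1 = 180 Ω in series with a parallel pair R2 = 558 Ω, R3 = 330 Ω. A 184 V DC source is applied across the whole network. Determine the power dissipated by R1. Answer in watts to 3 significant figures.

Reduce the parallel pair to R_p first; the network is then a simple series string.
R_p = (558×330)/(558+330) = 207.4 Ω
R_total = 180 + 207.4 = 387.4 Ω
I = V / R_total = 184 / 387.4 = 0.4750 A
R1 carries the full series current, so P = I²R.
P_R1 = (0.4750)² × 180 = 40.61 W

40.6 W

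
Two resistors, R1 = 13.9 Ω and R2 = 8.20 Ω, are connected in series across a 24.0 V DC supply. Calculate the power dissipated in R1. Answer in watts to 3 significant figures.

16.4 W

The current is common to all series resistors; compute it, then apply P = I²R for the target.
R_total = 13.9 + 8.20 = 22.10 Ω
I = V / R_total = 24.0 / 22.10 = 1.086 A
P_R1 = I² × R1 = (1.086)² × 13.9 = 16.39 W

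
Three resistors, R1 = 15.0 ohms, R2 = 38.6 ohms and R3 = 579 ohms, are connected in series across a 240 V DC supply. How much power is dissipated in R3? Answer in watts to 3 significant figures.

83.3 W

The current is common to all series resistors; compute it, then apply P = I²R for the target.
R_total = 15.0 + 38.6 + 579 = 632.6 Ω
I = V / R_total = 240 / 632.6 = 0.3794 A
P_R3 = I² × R3 = (0.3794)² × 579 = 83.34 W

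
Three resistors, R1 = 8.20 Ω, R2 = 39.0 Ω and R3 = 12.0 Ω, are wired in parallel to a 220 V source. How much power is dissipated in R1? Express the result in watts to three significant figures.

5900 W

R1 sits directly across the source, so P = V²/R with V = 220 V.
P_R1 = V² / R1 = (220)² / 8.20 Ω = 5902 W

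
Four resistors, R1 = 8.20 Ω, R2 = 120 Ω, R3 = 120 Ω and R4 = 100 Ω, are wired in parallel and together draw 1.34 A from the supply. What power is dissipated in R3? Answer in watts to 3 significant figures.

0.677 W

The branches share the same voltage, but only the total current is given — find V from the equivalent resistance first.
1/R_eq = 1/8.20 + 1/120 + 1/120 + 1/100 ⇒ R_eq = 6.729 Ω
V = I_total × R_eq = 1.340 × 6.729 = 9.016 V
P_R3 = V² / R3 = (9.016)² / 120 = 0.6775 W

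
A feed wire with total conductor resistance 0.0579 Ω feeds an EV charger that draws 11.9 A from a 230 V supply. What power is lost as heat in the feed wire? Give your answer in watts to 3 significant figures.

8.20 W

Line loss is just I²R for the cable — we know both I and R_line directly.
The feed wire carries the full 11.9 A.
P_line = I² R_line = (11.90)² × 0.0579 = 8.199 W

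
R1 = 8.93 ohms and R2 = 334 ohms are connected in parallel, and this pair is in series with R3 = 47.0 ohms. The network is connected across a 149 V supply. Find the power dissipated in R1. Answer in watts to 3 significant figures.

60.6 W

First find R_p for the parallel pair, then treat R_p + R3 as a series loop.
R_p = (8.93×334)/(8.93+334) = 8.697 Ω
R_total = R_p + 47.0 = 8.697 + 47.0 = 55.70 Ω
I = V / R_total = 149 / 55.70 = 2.675 A
Voltage across the parallel pair: V_p = I × R_p = 2.675 × 8.697 = 23.27 V
R1 has V_p across it, so P = V_p²/R1.
P_R1 = (23.27)² / 8.93 = 60.62 W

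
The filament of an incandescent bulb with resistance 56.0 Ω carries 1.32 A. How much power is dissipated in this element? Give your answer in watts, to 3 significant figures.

97.6 W

Current and resistance are given, so P = I²R is the direct form.
P = (1.320 A)² × 56.0 Ω = 97.57 W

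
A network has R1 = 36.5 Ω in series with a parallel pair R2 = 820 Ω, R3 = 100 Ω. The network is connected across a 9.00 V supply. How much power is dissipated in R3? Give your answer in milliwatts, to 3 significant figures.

Reduce the parallel pair to R_p first; the network is then a simple series string.
R_p = (820×100)/(820+100) = 89.13 Ω
R_total = 36.5 + 89.13 = 125.6 Ω
I = V / R_total = 9.00 / 125.6 = 0.07164 A
Voltage across the parallel pair: V_p = I × R_p = 0.07164 × 89.13 = 6.385 V
R3 sees V_p directly, so P = V_p² / R3.
P_R3 = (6.385)² / 100 = 0.4077 W

408 mW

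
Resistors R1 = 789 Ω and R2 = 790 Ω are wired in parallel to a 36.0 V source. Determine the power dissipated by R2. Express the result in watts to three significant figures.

1.64 W

R2 sits directly across the source, so P = V²/R with V = 36.0 V.
P_R2 = V² / R2 = (36.0)² / 790 Ω = 1.641 W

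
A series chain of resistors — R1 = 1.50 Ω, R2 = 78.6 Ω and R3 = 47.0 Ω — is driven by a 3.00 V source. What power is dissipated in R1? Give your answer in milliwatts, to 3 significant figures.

Since the resistors are in series they all carry the loop current I = V/R_total; the power in any one is I²R.
R_total = 1.50 + 78.6 + 47.0 = 127.1 Ω
I = V / R_total = 3.00 / 127.1 = 0.02360 A
P_R1 = I² × R1 = (0.02360)² × 1.50 = 0.0008357 W

0.836 mW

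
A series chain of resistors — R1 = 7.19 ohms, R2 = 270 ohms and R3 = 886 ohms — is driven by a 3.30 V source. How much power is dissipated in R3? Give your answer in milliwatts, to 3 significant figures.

7.13 mW

The current is common to all series resistors; compute it, then apply P = I²R for the target.
R_total = 7.19 + 270 + 886 = 1163 Ω
I = V / R_total = 3.30 / 1163 = 0.002837 A
P_R3 = I² × R3 = (0.002837)² × 886 = 0.007131 W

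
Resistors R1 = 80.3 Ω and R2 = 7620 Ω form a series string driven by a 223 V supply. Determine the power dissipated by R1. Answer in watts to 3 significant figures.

Series elements share the same current, so find I first, then use P = I²R.
R_total = 80.3 + 7620 = 7700 Ω
I = V / R_total = 223 / 7700 = 0.02896 A
P_R1 = I² × R1 = (0.02896)² × 80.3 = 0.06735 W

0.0673 W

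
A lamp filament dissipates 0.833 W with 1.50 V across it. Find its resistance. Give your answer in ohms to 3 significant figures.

The two known quantities fix the third via R = V² / P.
R = (1.50)² / 0.833 = 2.701 Ω

2.70 Ω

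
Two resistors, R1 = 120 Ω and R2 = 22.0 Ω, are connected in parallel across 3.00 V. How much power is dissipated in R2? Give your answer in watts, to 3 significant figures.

Every branch has 3.00 V across it, so for R2 the power is simply V²/R.
P_R2 = V² / R2 = (3.00)² / 22.0 Ω = 0.4091 W

0.409 W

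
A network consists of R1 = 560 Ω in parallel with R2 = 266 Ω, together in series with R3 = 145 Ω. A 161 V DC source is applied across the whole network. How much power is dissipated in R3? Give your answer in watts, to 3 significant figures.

35.5 W

Combine R1 and R2 into their parallel equivalent first, reducing the network to two series resistors.
R_p = (560×266)/(560+266) = 180.3 Ω
R_total = R_p + 145 = 180.3 + 145 = 325.3 Ω
I = V / R_total = 161 / 325.3 = 0.4949 A
R3 is the series element, so its power is I²R.
P_R3 = (0.4949)² × 145 = 35.51 W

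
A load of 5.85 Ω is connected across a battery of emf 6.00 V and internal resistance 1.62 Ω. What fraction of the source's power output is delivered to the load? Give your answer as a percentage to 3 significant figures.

78.3 %

Both r and R carry the same current, so the power split is just the resistance split: η = R/(R+r).
η = R / (R + r) = 5.85 / (5.85 + 1.62) = 0.7831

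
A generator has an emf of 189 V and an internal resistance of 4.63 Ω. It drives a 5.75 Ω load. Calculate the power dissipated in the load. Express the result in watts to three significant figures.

Load and internal resistance form a series loop — compute the loop current, then the load power via I²R.
I = ε / (r + R) = 189 / (4.63 + 5.75) = 18.21 A
P_load = I² R = (18.21)² × 5.75 = 1906 W

1910 W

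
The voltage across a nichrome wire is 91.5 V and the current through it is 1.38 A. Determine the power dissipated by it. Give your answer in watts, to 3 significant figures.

126 W

Since both terminal voltage and current are stated, P = V I gives the power in one step.
P = 91.5 V × 1.380 A = 126.3 W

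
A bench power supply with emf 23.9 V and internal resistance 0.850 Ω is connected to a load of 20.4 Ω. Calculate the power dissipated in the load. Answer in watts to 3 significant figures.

25.8 W

The internal resistance and the load are in series, so the same I flows through both; get I from ε/(r+R), then I²R for the load.
I = ε / (r + R) = 23.9 / (0.850 + 20.4) = 1.125 A
P_load = I² R = (1.125)² × 20.4 = 25.81 W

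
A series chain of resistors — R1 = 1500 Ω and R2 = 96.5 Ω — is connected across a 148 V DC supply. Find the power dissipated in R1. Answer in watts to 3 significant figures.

12.9 W

In a series string the same current flows through every resistor — find that current, then P = I²R for the one we want.
R_total = 1500 + 96.5 = 1596 Ω
I = V / R_total = 148 / 1596 = 0.09270 A
P_R1 = I² × R1 = (0.09270)² × 1500 = 12.89 W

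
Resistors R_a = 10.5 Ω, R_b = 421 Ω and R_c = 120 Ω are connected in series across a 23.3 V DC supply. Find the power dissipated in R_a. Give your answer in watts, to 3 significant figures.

Since the resistors are in series they all carry the loop current I = V/R_total; the power in any one is I²R.
R_total = 10.5 + 421 + 120 = 551.5 Ω
I = V / R_total = 23.3 / 551.5 = 0.04225 A
P_R_a = I² × R_a = (0.04225)² × 10.5 = 0.01874 W

0.0187 W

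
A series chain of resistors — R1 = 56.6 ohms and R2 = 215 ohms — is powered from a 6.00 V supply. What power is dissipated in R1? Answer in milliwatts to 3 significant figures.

Every series element carries the same I. Get I from the total resistance, then P = I² × R1.
R_total = 56.6 + 215 = 271.6 Ω
I = V / R_total = 6.00 / 271.6 = 0.02209 A
P_R1 = I² × R1 = (0.02209)² × 56.6 = 0.02762 W

27.6 mW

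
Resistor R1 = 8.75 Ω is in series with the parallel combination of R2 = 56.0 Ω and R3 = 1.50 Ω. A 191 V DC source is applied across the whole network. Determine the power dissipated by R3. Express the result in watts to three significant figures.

498 W

Reduce the parallel pair to R_p first; the network is then a simple series string.
R_p = (56.0×1.50)/(56.0+1.50) = 1.461 Ω
R_total = 8.75 + 1.461 = 10.21 Ω
I = V / R_total = 191 / 10.21 = 18.71 A
Voltage across the parallel pair: V_p = I × R_p = 18.71 × 1.461 = 27.33 V
R3 sees V_p directly, so P = V_p² / R3.
P_R3 = (27.33)² / 1.50 = 497.8 W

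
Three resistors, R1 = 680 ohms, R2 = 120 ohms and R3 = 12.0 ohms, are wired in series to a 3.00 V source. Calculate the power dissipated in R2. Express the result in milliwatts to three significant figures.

Since the resistors are in series they all carry the loop current I = V/R_total; the power in any one is I²R.
R_total = 680 + 120 + 12.0 = 812.0 Ω
I = V / R_total = 3.00 / 812.0 = 0.003695 A
P_R2 = I² × R2 = (0.003695)² × 120 = 0.001638 W

1.64 mW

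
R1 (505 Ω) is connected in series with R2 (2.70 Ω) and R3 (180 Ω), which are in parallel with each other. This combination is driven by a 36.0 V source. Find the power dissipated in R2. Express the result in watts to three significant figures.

Reduce the parallel pair to R_p first; the network is then a simple series string.
R_p = (2.70×180)/(2.70+180) = 2.660 Ω
R_total = 505 + 2.660 = 507.7 Ω
I = V / R_total = 36.0 / 507.7 = 0.07091 A
Voltage across the parallel pair: V_p = I × R_p = 0.07091 × 2.660 = 0.1886 V
R2 is across V_p, so use P = V²/R for that branch.
P_R2 = (0.1886)² / 2.70 = 0.01318 W

0.0132 W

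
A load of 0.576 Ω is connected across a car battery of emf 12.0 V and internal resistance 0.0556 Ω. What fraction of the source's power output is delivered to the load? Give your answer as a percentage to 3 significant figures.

91.2 %

Both r and R carry the same current, so the power split is just the resistance split: η = R/(R+r).
η = R / (R + r) = 0.576 / (0.576 + 0.0556) = 0.9120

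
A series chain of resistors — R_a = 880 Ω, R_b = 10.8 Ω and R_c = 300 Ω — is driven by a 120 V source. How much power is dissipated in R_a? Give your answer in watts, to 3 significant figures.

8.94 W

Series elements share the same current, so find I first, then use P = I²R.
R_total = 880 + 10.8 + 300 = 1191 Ω
I = V / R_total = 120 / 1191 = 0.1008 A
P_R_a = I² × R_a = (0.1008)² × 880 = 8.937 W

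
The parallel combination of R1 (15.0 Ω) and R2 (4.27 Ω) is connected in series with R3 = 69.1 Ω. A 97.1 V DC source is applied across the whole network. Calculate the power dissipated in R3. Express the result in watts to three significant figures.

Reduce the parallel combination to a single R_p; the circuit then becomes R_p in series with the remaining resistor.
R_p = (15.0×4.27)/(15.0+4.27) = 3.324 Ω
R_total = R_p + 69.1 = 3.324 + 69.1 = 72.42 Ω
I = V / R_total = 97.1 / 72.42 = 1.341 A
R3 is the series element, so its power is I²R.
P_R3 = (1.341)² × 69.1 = 124.2 W

124 W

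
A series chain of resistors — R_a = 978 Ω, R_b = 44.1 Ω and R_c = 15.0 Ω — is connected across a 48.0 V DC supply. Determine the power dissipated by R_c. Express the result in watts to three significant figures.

0.0321 W

The current is common to all series resistors; compute it, then apply P = I²R for the target.
R_total = 978 + 44.1 + 15.0 = 1037 Ω
I = V / R_total = 48.0 / 1037 = 0.04628 A
P_R_c = I² × R_c = (0.04628)² × 15.0 = 0.03213 W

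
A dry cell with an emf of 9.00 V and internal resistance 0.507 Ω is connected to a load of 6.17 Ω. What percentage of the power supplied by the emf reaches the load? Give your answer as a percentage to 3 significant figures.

92.4 %

Efficiency is P_load / P_total. With a series r and R sharing the same I, P = I²R for each, so η = R/(R+r).
η = R / (R + r) = 6.17 / (6.17 + 0.507) = 0.9241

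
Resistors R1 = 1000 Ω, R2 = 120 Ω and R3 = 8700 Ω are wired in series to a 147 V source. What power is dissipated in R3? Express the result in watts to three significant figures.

In a series string the same current flows through every resistor — find that current, then P = I²R for the one we want.
R_total = 1000 + 120 + 8700 = 9820 Ω
I = V / R_total = 147 / 9820 = 0.01497 A
P_R3 = I² × R3 = (0.01497)² × 8700 = 1.950 W

1.95 W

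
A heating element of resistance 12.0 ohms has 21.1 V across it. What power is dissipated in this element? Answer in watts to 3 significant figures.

37.1 W

With V across and R both known, P = V²/R gives the dissipation directly.
P = (21.1 V)² / 12.0 Ω = 37.10 W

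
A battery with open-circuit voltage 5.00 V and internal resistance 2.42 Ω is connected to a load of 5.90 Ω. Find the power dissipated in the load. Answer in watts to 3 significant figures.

The internal resistance and the load are in series, so the same I flows through both; get I from ε/(r+R), then I²R for the load.
I = ε / (r + R) = 5.00 / (2.42 + 5.90) = 0.6010 A
P_load = I² R = (0.6010)² × 5.90 = 2.131 W

2.13 W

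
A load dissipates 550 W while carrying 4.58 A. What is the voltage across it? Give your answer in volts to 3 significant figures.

120 V

Inverting the appropriate power form: V = P / I.
V = 550 / 4.580 = 120.1 V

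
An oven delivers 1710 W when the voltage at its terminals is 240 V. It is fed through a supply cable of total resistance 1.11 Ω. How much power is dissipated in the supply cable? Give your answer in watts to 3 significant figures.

The supply cable is a series resistance carrying the load current; its dissipation is I²R_line.
I = P / V = 1710 / 240 = 7.125 A through the supply cable.
P_line = I² R_line = (7.125)² × 1.11 = 56.35 W

56.3 W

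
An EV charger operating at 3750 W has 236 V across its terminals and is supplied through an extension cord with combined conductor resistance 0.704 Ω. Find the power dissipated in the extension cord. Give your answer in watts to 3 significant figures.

178 W

Line loss is just I²R for the cable — we know both I and R_line directly.
I = P / V = 3750 / 236 = 15.89 A through the extension cord.
P_line = I² R_line = (15.89)² × 0.704 = 177.8 W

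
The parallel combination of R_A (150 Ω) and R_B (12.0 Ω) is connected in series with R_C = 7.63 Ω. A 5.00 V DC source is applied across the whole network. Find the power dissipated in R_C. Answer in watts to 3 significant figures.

Reduce the parallel combination to a single R_p; the circuit then becomes R_p in series with the remaining resistor.
R_p = (150×12.0)/(150+12.0) = 11.11 Ω
R_total = R_p + 7.63 = 11.11 + 7.63 = 18.74 Ω
I = V / R_total = 5.00 / 18.74 = 0.2668 A
R_C is the series element, so its power is I²R.
P_R_C = (0.2668)² × 7.63 = 0.5431 W

0.543 W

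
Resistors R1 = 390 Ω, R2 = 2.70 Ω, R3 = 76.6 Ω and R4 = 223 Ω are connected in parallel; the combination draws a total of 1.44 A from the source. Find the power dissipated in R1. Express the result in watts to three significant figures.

0.0349 W

Parallel branches share V, not I — compute V via R_eq, then use V²/R for the target branch.
1/R_eq = 1/390 + 1/2.70 + 1/76.6 + 1/223 ⇒ R_eq = 2.561 Ω
V = I_total × R_eq = 1.440 × 2.561 = 3.688 V
P_R1 = V² / R1 = (3.688)² / 390 = 0.03487 W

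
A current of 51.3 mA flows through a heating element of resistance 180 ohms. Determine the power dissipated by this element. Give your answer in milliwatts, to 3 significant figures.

The current through and the resistance of the element are both given; use P = I²R.
P = (0.05130 A)² × 180 Ω = 0.4737 W

474 mW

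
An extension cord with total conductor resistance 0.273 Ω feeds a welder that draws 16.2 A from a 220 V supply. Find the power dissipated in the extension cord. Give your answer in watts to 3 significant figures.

Only the current and the line resistance are needed for the I²R loss.
The extension cord carries the full 16.2 A.
P_line = I² R_line = (16.20)² × 0.273 = 71.65 W

71.6 W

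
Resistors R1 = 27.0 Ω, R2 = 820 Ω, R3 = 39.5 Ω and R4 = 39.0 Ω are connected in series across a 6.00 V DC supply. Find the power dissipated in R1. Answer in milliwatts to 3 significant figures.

1.13 mW

In a series string the same current flows through every resistor — find that current, then P = I²R for the one we want.
R_total = 27.0 + 820 + 39.5 + 39.0 = 925.5 Ω
I = V / R_total = 6.00 / 925.5 = 0.006483 A
P_R1 = I² × R1 = (0.006483)² × 27.0 = 0.001135 W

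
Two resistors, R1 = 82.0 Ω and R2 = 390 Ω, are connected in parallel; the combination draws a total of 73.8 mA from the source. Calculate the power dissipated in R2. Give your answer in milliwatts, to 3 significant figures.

64.1 mW

Only the total current is stated, so first find the parallel equivalent to get the voltage across the combination.
1/R_eq = 1/82.0 + 1/390 ⇒ R_eq = 67.75 Ω
V = I_total × R_eq = 0.07380 × 67.75 = 5.000 V
P_R2 = V² / R2 = (5.000)² / 390 = 0.06411 W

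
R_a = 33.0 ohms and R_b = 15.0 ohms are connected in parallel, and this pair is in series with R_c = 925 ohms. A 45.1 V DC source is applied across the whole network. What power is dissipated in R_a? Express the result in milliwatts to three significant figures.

Combine R_a and R_b into their parallel equivalent first, reducing the network to two series resistors.
R_p = (33.0×15.0)/(33.0+15.0) = 10.31 Ω
R_total = R_p + 925 = 10.31 + 925 = 935.3 Ω
I = V / R_total = 45.1 / 935.3 = 0.04822 A
Voltage across the parallel pair: V_p = I × R_p = 0.04822 × 10.31 = 0.4973 V
R_a sits across V_p; its power is V_p²/R.
P_R_a = (0.4973)² / 33.0 = 0.007493 W

7.49 mW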